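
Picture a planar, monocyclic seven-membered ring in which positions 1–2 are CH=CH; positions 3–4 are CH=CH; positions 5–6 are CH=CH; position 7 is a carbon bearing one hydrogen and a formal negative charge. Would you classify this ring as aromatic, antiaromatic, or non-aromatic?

Antiaromatic

All ring atoms are sp² and supply a p orbital to the ring (each doubly-bonded ring atom is sp² with one p-orbital electron; the carbanion's lone pair occupies the p orbital); the conjugation is uninterrupted.
Tallying contributions gives 3 × 2 = 6 from the double-bond units + 2 from the CH(-) atom = 8.
8 = 4(2); a planar, fully conjugated 4n system is antiaromatic.
(The species described is the cycloheptatrienyl anion.)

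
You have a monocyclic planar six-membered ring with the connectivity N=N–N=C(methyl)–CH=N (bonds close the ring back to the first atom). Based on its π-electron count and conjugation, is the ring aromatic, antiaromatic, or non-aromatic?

Every ring atom contributes a p orbital perpendicular to the ring (each doubly-bonded ring atom is sp² with one p-orbital electron; each sp² =N– keeps its lone pair in-plane and puts one electron into the π system), so the π system is cyclic and fully conjugated.
Counting π electrons: 3 × 2 = 6 from the 3 double-bond units.
Since 6 = 4·1 + 2, the ring meets the 4n+2 criterion.

Aromatic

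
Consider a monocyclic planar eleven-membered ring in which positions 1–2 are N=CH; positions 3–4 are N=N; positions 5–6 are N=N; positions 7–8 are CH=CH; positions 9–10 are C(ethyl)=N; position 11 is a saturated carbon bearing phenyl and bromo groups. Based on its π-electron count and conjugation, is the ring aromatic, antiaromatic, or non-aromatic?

At the C(phenyl)(bromo) position, that saturated carbon is sp³ and has no p orbital in the ring π system; the ring's p-orbital overlap is broken there.
Broken conjugation rules out both aromaticity and antiaromaticity.

Non-aromatic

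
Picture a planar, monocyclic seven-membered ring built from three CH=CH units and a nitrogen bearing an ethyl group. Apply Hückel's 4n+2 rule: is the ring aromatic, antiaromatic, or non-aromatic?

Every ring atom contributes a p orbital perpendicular to the ring (each doubly-bonded ring atom is sp² with one p-orbital electron; the pyrrole-type nitrogen donates its lone pair from the p orbital), so the π system is cyclic and fully conjugated.
π-electron count: 3 × 2 = 6 from the double-bond units + 2 from the N(ethyl) atom = 8.
With 8 = 4·2 π electrons, Hückel's rule classifies the planar ring as antiaromatic.

Antiaromatic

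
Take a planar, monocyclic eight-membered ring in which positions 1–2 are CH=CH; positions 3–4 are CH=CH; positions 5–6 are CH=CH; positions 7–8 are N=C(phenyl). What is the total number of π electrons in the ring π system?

8

Check conjugation: every atom in a ring double bond is sp² and brings one electron to the p orbital; each =N– nitrogen is pyridine-type (lone pair in the sp² plane, one electron in the p orbital) — every position has a p orbital, so the cyclic π system is continuous.
Adding the contributions, 4 × 2 = 8 from the 4 double-bond units.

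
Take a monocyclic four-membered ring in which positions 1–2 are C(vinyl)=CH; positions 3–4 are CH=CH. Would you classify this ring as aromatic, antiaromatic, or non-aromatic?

The p orbitals form a continuous loop: the double-bond atoms are sp², each contributing one p electron. The ring is fully conjugated.
Adding the contributions, 2 × 2 = 4 from the 2 double-bond units.
A 4n π count (4, n = 1) in a planar conjugated ring means antiaromatic.

Antiaromatic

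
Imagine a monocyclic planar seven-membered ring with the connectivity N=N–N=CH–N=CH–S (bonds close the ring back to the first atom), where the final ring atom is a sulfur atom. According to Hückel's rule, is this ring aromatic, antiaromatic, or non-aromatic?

Antiaromatic

Check conjugation: the double-bond atoms are sp², each contributing one p electron; the doubly-bonded nitrogens are pyridine-type — their lone pairs lie in the ring plane, leaving one electron in the p orbital; the sulfur donates one lone pair from its p orbital — every position has a p orbital, so the cyclic π system is continuous.
Adding the contributions, 3 × 2 = 6 from the double-bond units + 2 from the S atom = 8.
With 8 = 4·2 π electrons, Hückel's rule classifies the planar ring as antiaromatic.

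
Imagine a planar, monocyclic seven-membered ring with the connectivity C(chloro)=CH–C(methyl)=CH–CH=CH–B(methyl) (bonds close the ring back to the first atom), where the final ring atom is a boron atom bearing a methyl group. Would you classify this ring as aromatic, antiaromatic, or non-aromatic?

Aromatic

All ring atoms are sp² and supply a p orbital to the ring (each doubly-bonded ring atom is sp² with one p-orbital electron; the boron has an empty p orbital); the conjugation is uninterrupted.
π-electron count: 3 × 2 = 6 from the double-bond units + 0 from the B(methyl) atom = 6.
With 6 π electrons (n = 1), the Hückel 4n+2 condition holds.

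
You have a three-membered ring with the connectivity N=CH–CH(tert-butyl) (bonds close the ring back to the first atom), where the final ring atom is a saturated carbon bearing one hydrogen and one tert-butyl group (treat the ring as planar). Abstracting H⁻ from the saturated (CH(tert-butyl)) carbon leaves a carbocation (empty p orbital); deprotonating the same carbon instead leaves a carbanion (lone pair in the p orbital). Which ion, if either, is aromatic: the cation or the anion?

The cation

In both ions every ring atom is sp² and contributes a p orbital, so both rings are fully conjugated.
Cation: 1 × 2 + 0 = 2 π electrons → 4(0)+2, aromatic.
Anion: 1 × 2 + 2 = 4 π electrons → 4(1), antiaromatic.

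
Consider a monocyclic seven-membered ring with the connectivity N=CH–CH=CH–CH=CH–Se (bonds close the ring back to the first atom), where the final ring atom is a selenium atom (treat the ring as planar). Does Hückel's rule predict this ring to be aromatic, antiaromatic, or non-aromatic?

Antiaromatic

Every ring atom contributes a p orbital perpendicular to the ring (each doubly-bonded ring atom is sp² with one p-orbital electron; the doubly-bonded nitrogens are pyridine-type — their lone pairs lie in the ring plane, leaving one electron in the p orbital; the selenium donates one lone pair from its p orbital), so the π system is cyclic and fully conjugated.
Adding the contributions, 3 × 2 = 6 from the double-bond units + 2 from the Se atom = 8.
8 is a 4n count (n = 2), so the planar conjugated ring is antiaromatic.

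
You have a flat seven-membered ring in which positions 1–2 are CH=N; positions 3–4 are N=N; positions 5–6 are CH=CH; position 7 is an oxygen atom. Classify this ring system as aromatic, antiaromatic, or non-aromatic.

Antiaromatic

Check conjugation: every atom in a ring double bond is sp² and brings one electron to the p orbital; the doubly-bonded nitrogens are pyridine-type — their lone pairs lie in the ring plane, leaving one electron in the p orbital; the oxygen donates one lone pair from its p orbital — every position has a p orbital, so the cyclic π system is continuous.
Adding the contributions, 3 × 2 = 6 from the double-bond units + 2 from the O atom = 8.
A 4n π count (8, n = 2) in a planar conjugated ring means antiaromatic.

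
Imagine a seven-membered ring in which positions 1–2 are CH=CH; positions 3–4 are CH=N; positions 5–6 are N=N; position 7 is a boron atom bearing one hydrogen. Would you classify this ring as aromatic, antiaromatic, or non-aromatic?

The p orbitals form a continuous loop: each doubly-bonded ring atom is sp² with one p-orbital electron; the doubly-bonded nitrogens are pyridine-type — their lone pairs lie in the ring plane, leaving one electron in the p orbital; the boron has an empty p orbital. The ring is fully conjugated.
π-electron count: 3 × 2 = 6 from the double-bond units + 0 from the BH atom = 6.
Since 6 = 4·1 + 2, the ring meets the 4n+2 criterion.

Aromatic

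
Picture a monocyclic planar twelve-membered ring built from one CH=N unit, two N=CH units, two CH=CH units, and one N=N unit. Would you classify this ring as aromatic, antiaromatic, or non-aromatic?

The p orbitals form a continuous loop: every atom in a ring double bond is sp² and brings one electron to the p orbital; each sp² =N– keeps its lone pair in-plane and puts one electron into the π system. The ring is fully conjugated.
Tallying contributions gives 6 × 2 = 12 from the 6 double-bond units.
12 is a 4n count (n = 3), so the planar conjugated ring is antiaromatic.

Antiaromatic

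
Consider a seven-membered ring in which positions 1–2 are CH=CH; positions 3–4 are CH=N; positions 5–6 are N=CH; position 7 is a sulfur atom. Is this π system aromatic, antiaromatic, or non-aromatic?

Antiaromatic

Every ring atom contributes a p orbital perpendicular to the ring (the double-bond atoms are sp², each contributing one p electron; the doubly-bonded nitrogens are pyridine-type — their lone pairs lie in the ring plane, leaving one electron in the p orbital; the sulfur donates one lone pair from its p orbital), so the π system is cyclic and fully conjugated.
Adding the contributions, 3 × 2 = 6 from the double-bond units + 2 from the S atom = 8.
A 4n π count (8, n = 2) in a planar conjugated ring means antiaromatic.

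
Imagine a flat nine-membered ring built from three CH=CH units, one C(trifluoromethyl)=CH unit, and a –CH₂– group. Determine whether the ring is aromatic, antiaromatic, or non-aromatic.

The CH2 carbon is saturated: the tetrahedral CH₂ carbon is sp³ and has no p orbital in the ring π system. Conjugation is not continuous around the ring.
A ring that is not fully conjugated cannot be aromatic or antiaromatic regardless of its π-electron count.

Non-aromatic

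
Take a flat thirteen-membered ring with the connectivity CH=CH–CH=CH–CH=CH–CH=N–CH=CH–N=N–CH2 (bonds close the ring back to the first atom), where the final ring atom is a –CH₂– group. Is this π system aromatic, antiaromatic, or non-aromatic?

Because the tetrahedral CH₂ carbon is sp³ and has no p orbital in the ring π system at the CH2 position, the π system cannot extend all the way around the ring.
Hückel's rule only applies to fully conjugated rings, so this one is simply non-aromatic.

Non-aromatic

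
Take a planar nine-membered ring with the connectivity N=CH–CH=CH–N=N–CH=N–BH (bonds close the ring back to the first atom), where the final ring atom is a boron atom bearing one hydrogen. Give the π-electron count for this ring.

8

Every ring atom contributes a p orbital perpendicular to the ring (each doubly-bonded ring atom is sp² with one p-orbital electron; each sp² =N– keeps its lone pair in-plane and puts one electron into the π system; the boron has an empty p orbital), so the π system is cyclic and fully conjugated.
Counting π electrons: 4 × 2 = 8 from the double-bond units + 0 from the BH atom = 8.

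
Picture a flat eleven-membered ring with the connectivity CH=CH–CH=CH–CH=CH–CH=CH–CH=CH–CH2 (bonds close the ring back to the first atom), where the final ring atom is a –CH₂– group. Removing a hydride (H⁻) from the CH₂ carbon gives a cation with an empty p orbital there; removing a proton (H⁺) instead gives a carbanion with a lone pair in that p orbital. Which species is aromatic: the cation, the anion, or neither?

The cation

Both ions have a continuous loop of p orbitals — each ring atom is sp².
Cation: 5 × 2 + 0 = 10 π electrons → 4(2)+2, aromatic.
Anion: 5 × 2 + 2 = 12 π electrons → 4(3), antiaromatic.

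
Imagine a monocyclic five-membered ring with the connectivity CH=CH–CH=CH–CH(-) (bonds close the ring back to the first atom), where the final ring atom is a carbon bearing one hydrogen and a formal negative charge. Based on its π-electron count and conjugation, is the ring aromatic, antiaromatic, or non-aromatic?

All ring atoms are sp² and supply a p orbital to the ring (every atom in a ring double bond is sp² and brings one electron to the p orbital; the carbanion's lone pair occupies the p orbital); the conjugation is uninterrupted.
Adding the contributions, 2 × 2 = 4 from the double-bond units + 2 from the CH(-) atom = 6.
With 6 π electrons (n = 1), the Hückel 4n+2 condition holds.
(This ring is the cyclopentadienyl anion.)

Aromatic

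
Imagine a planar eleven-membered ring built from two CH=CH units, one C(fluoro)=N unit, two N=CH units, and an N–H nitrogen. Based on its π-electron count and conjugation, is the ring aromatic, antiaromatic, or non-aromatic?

Every ring atom contributes a p orbital perpendicular to the ring (the double-bond atoms are sp², each contributing one p electron; each =N– nitrogen is pyridine-type (lone pair in the sp² plane, one electron in the p orbital); the pyrrole-type nitrogen donates its lone pair from the p orbital), so the π system is cyclic and fully conjugated.
Tallying contributions gives 5 × 2 = 10 from the double-bond units + 2 from the NH atom = 12.
With 12 = 4·3 π electrons, Hückel's rule classifies the planar ring as antiaromatic.

Antiaromatic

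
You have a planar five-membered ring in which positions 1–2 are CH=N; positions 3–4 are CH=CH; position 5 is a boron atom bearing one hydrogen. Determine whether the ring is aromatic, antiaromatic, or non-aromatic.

Check conjugation: the double-bond atoms are sp², each contributing one p electron; each =N– nitrogen is pyridine-type (lone pair in the sp² plane, one electron in the p orbital); the boron has an empty p orbital — every position has a p orbital, so the cyclic π system is continuous.
Tallying contributions gives 2 × 2 = 4 from the double-bond units + 0 from the BH atom = 4.
4 = 4(1); a planar, fully conjugated 4n system is antiaromatic.

Antiaromatic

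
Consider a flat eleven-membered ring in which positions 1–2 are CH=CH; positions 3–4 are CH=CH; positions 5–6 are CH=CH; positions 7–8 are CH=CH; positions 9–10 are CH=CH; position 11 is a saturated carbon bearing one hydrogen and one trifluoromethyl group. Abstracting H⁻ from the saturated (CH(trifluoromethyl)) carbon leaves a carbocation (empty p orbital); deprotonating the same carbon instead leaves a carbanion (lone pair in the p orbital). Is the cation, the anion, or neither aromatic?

The cation

Both ions have a continuous loop of p orbitals — each ring atom is sp².
Cation: 5 × 2 + 0 = 10 π electrons → 4(2)+2, aromatic.
Anion: 5 × 2 + 2 = 12 π electrons → 4(3), antiaromatic.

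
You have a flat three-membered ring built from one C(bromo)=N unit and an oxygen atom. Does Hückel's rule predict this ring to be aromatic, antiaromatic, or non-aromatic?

Antiaromatic

Every ring atom contributes a p orbital perpendicular to the ring (the double-bond atoms are sp², each contributing one p electron; the doubly-bonded nitrogens are pyridine-type — their lone pairs lie in the ring plane, leaving one electron in the p orbital; the oxygen donates one lone pair from its p orbital), so the π system is cyclic and fully conjugated.
π-electron count: 1 × 2 = 2 from the double-bond unit + 2 from the O atom = 4.
With 4 = 4·1 π electrons, Hückel's rule classifies the planar ring as antiaromatic.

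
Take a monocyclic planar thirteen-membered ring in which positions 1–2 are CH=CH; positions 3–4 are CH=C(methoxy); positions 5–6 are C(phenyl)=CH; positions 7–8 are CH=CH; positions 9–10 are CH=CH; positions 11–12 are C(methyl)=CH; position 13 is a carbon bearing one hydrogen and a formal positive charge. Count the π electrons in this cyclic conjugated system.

All ring atoms are sp² and supply a p orbital to the ring (the double-bond atoms are sp², each contributing one p electron; the carbocation has an empty p orbital); the conjugation is uninterrupted.
Tallying contributions gives 6 × 2 = 12 from the double-bond units + 0 from the CH(+) atom = 12.

12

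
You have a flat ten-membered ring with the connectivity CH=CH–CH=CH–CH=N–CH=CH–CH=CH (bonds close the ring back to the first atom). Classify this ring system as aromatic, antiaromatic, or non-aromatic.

Aromatic

Every ring atom contributes a p orbital perpendicular to the ring (each doubly-bonded ring atom is sp² with one p-orbital electron; each sp² =N– keeps its lone pair in-plane and puts one electron into the π system), so the π system is cyclic and fully conjugated.
Tallying contributions gives 5 × 2 = 10 from the 5 double-bond units.
Since 10 = 4·2 + 2, the ring meets the 4n+2 criterion.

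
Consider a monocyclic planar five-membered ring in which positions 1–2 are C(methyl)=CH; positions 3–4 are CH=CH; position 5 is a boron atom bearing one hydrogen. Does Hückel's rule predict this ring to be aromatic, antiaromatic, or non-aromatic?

Antiaromatic

All ring atoms are sp² and supply a p orbital to the ring (every atom in a ring double bond is sp² and brings one electron to the p orbital; the boron has an empty p orbital); the conjugation is uninterrupted.
Counting π electrons: 2 × 2 = 4 from the double-bond units + 0 from the BH atom = 4.
4 = 4(1); a planar, fully conjugated 4n system is antiaromatic.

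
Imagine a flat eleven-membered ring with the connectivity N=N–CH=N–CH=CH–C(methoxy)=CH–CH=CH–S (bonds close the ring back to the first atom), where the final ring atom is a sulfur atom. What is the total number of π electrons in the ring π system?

12

Every ring atom contributes a p orbital perpendicular to the ring (the double-bond atoms are sp², each contributing one p electron; each =N– nitrogen is pyridine-type (lone pair in the sp² plane, one electron in the p orbital); the sulfur donates one lone pair from its p orbital), so the π system is cyclic and fully conjugated.
Counting π electrons: 5 × 2 = 10 from the double-bond units + 2 from the S atom = 12.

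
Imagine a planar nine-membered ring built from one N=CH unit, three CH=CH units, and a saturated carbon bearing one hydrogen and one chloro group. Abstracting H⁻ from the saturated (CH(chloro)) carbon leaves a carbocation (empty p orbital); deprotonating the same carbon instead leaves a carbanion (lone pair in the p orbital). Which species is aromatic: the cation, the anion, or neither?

The anion

In either ion the ring is fully conjugated: every atom, including the new sp² carbon, supplies a p orbital.
Cation: 4 × 2 + 0 = 8 π electrons → 4(2), antiaromatic.
Anion: 4 × 2 + 2 = 10 π electrons → 4(2)+2, aromatic.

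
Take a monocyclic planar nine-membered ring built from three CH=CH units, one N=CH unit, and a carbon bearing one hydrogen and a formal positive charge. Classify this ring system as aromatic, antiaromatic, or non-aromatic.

Antiaromatic

The p orbitals form a continuous loop: the double-bond atoms are sp², each contributing one p electron; the doubly-bonded nitrogens are pyridine-type — their lone pairs lie in the ring plane, leaving one electron in the p orbital; the carbocation has an empty p orbital. The ring is fully conjugated.
Tallying contributions gives 4 × 2 = 8 from the double-bond units + 0 from the CH(+) atom = 8.
8 is a 4n count (n = 2), so the planar conjugated ring is antiaromatic.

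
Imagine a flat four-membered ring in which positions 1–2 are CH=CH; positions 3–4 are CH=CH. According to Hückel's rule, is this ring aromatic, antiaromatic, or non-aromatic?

Every ring atom contributes a p orbital perpendicular to the ring (each doubly-bonded ring atom is sp² with one p-orbital electron), so the π system is cyclic and fully conjugated.
Counting π electrons: 2 × 2 = 4 from the 2 double-bond units.
A 4n π count (4, n = 1) in a planar conjugated ring means antiaromatic.
(The species described is cyclobutadiene.)

Antiaromatic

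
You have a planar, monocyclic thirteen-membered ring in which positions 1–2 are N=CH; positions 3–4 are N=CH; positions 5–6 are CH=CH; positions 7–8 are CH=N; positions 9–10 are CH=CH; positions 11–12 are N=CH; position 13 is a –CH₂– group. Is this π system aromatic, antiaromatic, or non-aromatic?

At the CH2 position, the tetrahedral CH₂ carbon is sp³ and has no p orbital in the ring π system; the ring's p-orbital overlap is broken there.
Broken conjugation rules out both aromaticity and antiaromaticity.

Non-aromatic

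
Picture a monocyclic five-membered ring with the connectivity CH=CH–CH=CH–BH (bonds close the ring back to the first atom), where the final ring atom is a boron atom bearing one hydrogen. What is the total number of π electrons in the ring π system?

Check conjugation: the double-bond atoms are sp², each contributing one p electron; the boron has an empty p orbital — every position has a p orbital, so the cyclic π system is continuous.
Tallying contributions gives 2 × 2 = 4 from the double-bond units + 0 from the BH atom = 4.
This is borole.

4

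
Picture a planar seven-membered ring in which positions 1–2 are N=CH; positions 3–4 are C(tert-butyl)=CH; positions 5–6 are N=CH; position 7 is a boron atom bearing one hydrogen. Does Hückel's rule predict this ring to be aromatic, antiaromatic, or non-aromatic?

Aromatic

All ring atoms are sp² and supply a p orbital to the ring (every atom in a ring double bond is sp² and brings one electron to the p orbital; each sp² =N– keeps its lone pair in-plane and puts one electron into the π system; the boron has an empty p orbital); the conjugation is uninterrupted.
Counting π electrons: 3 × 2 = 6 from the double-bond units + 0 from the BH atom = 6.
That gives a 4n+2 count (6, n = 1).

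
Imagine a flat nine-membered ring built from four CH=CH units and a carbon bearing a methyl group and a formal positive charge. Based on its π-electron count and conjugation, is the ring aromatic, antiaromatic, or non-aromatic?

Antiaromatic

The p orbitals form a continuous loop: every atom in a ring double bond is sp² and brings one electron to the p orbital; the carbocation has an empty p orbital. The ring is fully conjugated.
Adding the contributions, 4 × 2 = 8 from the double-bond units + 0 from the C(methyl)(+) atom = 8.
8 = 4(2); a planar, fully conjugated 4n system is antiaromatic.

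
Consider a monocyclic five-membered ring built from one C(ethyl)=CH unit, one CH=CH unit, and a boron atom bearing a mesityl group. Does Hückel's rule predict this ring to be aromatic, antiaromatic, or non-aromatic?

Antiaromatic

The p orbitals form a continuous loop: every atom in a ring double bond is sp² and brings one electron to the p orbital; the boron has an empty p orbital. The ring is fully conjugated.
Tallying contributions gives 2 × 2 = 4 from the double-bond units + 0 from the B(mesityl) atom = 4.
A 4n π count (4, n = 1) in a planar conjugated ring means antiaromatic.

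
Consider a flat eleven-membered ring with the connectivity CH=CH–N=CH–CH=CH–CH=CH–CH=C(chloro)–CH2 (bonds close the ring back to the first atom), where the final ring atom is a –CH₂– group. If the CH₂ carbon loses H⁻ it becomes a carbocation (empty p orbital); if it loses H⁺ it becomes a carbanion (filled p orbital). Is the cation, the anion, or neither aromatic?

In either ion the ring is fully conjugated: every atom, including the new sp² carbon, supplies a p orbital.
Cation: 5 × 2 + 0 = 10 π electrons → 4(2)+2, aromatic.
Anion: 5 × 2 + 2 = 12 π electrons → 4(3), antiaromatic.

The cation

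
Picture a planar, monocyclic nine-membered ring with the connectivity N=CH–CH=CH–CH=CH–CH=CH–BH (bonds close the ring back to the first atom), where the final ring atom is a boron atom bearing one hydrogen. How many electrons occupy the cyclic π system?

8

Check conjugation: each doubly-bonded ring atom is sp² with one p-orbital electron; the doubly-bonded nitrogens are pyridine-type — their lone pairs lie in the ring plane, leaving one electron in the p orbital; the boron has an empty p orbital — every position has a p orbital, so the cyclic π system is continuous.
Adding the contributions, 4 × 2 = 8 from the double-bond units + 0 from the BH atom = 8.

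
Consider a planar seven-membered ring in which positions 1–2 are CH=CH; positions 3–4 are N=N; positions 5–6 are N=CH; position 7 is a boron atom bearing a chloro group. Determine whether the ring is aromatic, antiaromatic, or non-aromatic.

The p orbitals form a continuous loop: each doubly-bonded ring atom is sp² with one p-orbital electron; each sp² =N– keeps its lone pair in-plane and puts one electron into the π system; the boron has an empty p orbital. The ring is fully conjugated.
π-electron count: 3 × 2 = 6 from the double-bond units + 0 from the B(chloro) atom = 6.
With 6 π electrons (n = 1), the Hückel 4n+2 condition holds.

Aromatic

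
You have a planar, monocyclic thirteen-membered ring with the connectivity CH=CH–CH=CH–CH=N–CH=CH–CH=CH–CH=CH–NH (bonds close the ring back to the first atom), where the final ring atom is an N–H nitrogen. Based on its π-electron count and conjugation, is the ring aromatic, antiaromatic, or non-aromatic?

Aromatic

The p orbitals form a continuous loop: each doubly-bonded ring atom is sp² with one p-orbital electron; each =N– nitrogen is pyridine-type (lone pair in the sp² plane, one electron in the p orbital); the pyrrole-type nitrogen donates its lone pair from the p orbital. The ring is fully conjugated.
Counting π electrons: 6 × 2 = 12 from the double-bond units + 2 from the NH atom = 14.
Since 14 = 4·3 + 2, the ring meets the 4n+2 criterion.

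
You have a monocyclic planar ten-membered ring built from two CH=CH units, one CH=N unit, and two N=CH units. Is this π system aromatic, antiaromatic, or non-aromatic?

Aromatic

All ring atoms are sp² and supply a p orbital to the ring (each doubly-bonded ring atom is sp² with one p-orbital electron; the doubly-bonded nitrogens are pyridine-type — their lone pairs lie in the ring plane, leaving one electron in the p orbital); the conjugation is uninterrupted.
π-electron count: 5 × 2 = 10 from the 5 double-bond units.
10 = 4(2) + 2, which satisfies Hückel's 4n+2 rule.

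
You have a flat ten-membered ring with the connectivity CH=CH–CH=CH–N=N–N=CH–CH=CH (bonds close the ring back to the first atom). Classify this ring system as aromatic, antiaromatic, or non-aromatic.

Aromatic

Check conjugation: the double-bond atoms are sp², each contributing one p electron; the doubly-bonded nitrogens are pyridine-type — their lone pairs lie in the ring plane, leaving one electron in the p orbital — every position has a p orbital, so the cyclic π system is continuous.
π-electron count: 5 × 2 = 10 from the 5 double-bond units.
That gives a 4n+2 count (10, n = 2).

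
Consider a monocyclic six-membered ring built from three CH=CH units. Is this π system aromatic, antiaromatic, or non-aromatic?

All ring atoms are sp² and supply a p orbital to the ring (the double-bond atoms are sp², each contributing one p electron); the conjugation is uninterrupted.
Counting π electrons: 3 × 2 = 6 from the 3 double-bond units.
6 = 4(1) + 2, which satisfies Hückel's 4n+2 rule.

Aromatic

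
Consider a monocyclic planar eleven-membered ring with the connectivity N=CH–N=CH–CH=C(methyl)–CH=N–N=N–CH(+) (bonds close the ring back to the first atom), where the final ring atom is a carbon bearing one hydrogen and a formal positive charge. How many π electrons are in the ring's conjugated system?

Every ring atom contributes a p orbital perpendicular to the ring (each doubly-bonded ring atom is sp² with one p-orbital electron; each sp² =N– keeps its lone pair in-plane and puts one electron into the π system; the carbocation has an empty p orbital), so the π system is cyclic and fully conjugated.
Tallying contributions gives 5 × 2 = 10 from the double-bond units + 0 from the CH(+) atom = 10.

10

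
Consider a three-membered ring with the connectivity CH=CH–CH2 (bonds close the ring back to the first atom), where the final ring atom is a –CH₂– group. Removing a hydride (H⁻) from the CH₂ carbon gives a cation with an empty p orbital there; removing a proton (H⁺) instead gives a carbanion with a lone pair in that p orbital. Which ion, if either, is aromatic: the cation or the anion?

The cation

Once that carbon is sp², every ring atom has a p orbital and both ions are fully conjugated.
Cation: 1 × 2 + 0 = 2 π electrons → 4(0)+2, aromatic.
Anion: 1 × 2 + 2 = 4 π electrons → 4(1), antiaromatic.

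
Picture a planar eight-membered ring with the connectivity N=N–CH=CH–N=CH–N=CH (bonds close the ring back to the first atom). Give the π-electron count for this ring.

The p orbitals form a continuous loop: every atom in a ring double bond is sp² and brings one electron to the p orbital; the doubly-bonded nitrogens are pyridine-type — their lone pairs lie in the ring plane, leaving one electron in the p orbital. The ring is fully conjugated.
π-electron count: 4 × 2 = 8 from the 4 double-bond units.

8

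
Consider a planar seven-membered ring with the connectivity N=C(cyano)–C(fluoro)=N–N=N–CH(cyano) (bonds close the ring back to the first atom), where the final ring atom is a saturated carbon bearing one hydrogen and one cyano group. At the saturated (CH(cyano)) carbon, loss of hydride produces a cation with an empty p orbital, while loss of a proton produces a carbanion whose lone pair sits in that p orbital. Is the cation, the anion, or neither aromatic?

The cation

In both ions every ring atom is sp² and contributes a p orbital, so both rings are fully conjugated.
Cation: 3 × 2 + 0 = 6 π electrons → 4(1)+2, aromatic.
Anion: 3 × 2 + 2 = 8 π electrons → 4(2), antiaromatic.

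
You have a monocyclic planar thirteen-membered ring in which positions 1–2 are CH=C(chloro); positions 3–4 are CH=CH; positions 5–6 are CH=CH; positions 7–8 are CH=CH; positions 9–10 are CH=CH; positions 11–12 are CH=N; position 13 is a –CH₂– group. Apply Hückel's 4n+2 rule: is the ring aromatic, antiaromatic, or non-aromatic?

The CH2 carbon is saturated: the tetrahedral CH₂ carbon is sp³ and has no p orbital in the ring π system. Conjugation is not continuous around the ring.
Hückel's rule only applies to fully conjugated rings, so this one is simply non-aromatic.

Non-aromatic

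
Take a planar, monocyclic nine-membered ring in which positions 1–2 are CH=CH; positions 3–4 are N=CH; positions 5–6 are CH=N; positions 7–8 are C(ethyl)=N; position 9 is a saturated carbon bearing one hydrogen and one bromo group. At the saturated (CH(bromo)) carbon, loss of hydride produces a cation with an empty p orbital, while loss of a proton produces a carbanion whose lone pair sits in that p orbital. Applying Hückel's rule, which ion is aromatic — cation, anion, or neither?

In both ions every ring atom is sp² and contributes a p orbital, so both rings are fully conjugated.
Cation: 4 × 2 + 0 = 8 π electrons → 4(2), antiaromatic.
Anion: 4 × 2 + 2 = 10 π electrons → 4(2)+2, aromatic.

The anion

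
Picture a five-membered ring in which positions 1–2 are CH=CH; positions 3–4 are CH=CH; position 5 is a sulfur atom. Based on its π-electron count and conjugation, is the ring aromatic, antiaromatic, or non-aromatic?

Every ring atom contributes a p orbital perpendicular to the ring (each doubly-bonded ring atom is sp² with one p-orbital electron; the sulfur donates one lone pair from its p orbital), so the π system is cyclic and fully conjugated.
π-electron count: 2 × 2 = 4 from the double-bond units + 2 from the S atom = 6.
Since 6 = 4·1 + 2, the ring meets the 4n+2 criterion.
This is thiophene.

Aromatic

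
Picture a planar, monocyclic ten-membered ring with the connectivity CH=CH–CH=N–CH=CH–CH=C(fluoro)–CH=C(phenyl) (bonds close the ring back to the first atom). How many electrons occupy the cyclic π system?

10

Check conjugation: each doubly-bonded ring atom is sp² with one p-orbital electron; each sp² =N– keeps its lone pair in-plane and puts one electron into the π system — every position has a p orbital, so the cyclic π system is continuous.
Adding the contributions, 5 × 2 = 10 from the 5 double-bond units.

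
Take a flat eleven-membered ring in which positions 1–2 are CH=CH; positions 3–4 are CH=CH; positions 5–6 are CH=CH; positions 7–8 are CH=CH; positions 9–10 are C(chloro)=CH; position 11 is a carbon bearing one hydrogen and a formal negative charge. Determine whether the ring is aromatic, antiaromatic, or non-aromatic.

Antiaromatic

The p orbitals form a continuous loop: the double-bond atoms are sp², each contributing one p electron; the carbanion's lone pair occupies the p orbital. The ring is fully conjugated.
Counting π electrons: 5 × 2 = 10 from the double-bond units + 2 from the CH(-) atom = 12.
12 = 4(3); a planar, fully conjugated 4n system is antiaromatic.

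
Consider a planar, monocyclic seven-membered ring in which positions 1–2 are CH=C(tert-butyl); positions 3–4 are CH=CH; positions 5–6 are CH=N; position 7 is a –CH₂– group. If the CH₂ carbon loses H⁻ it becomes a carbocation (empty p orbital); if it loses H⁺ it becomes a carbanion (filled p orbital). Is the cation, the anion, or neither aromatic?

The cation

In either ion the ring is fully conjugated: every atom, including the new sp² carbon, supplies a p orbital.
Cation: 3 × 2 + 0 = 6 π electrons → 4(1)+2, aromatic.
Anion: 3 × 2 + 2 = 8 π electrons → 4(2), antiaromatic.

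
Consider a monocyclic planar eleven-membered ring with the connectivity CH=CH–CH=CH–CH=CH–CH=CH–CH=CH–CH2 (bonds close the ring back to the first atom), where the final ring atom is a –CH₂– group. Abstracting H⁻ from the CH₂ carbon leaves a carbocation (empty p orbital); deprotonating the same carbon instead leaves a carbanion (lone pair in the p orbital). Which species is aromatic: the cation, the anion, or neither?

In both ions every ring atom is sp² and contributes a p orbital, so both rings are fully conjugated.
Cation: 5 × 2 + 0 = 10 π electrons → 4(2)+2, aromatic.
Anion: 5 × 2 + 2 = 12 π electrons → 4(3), antiaromatic.

The cation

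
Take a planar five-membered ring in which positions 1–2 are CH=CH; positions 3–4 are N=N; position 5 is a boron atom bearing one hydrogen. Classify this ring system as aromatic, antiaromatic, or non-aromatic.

Antiaromatic

All ring atoms are sp² and supply a p orbital to the ring (each doubly-bonded ring atom is sp² with one p-orbital electron; each =N– nitrogen is pyridine-type (lone pair in the sp² plane, one electron in the p orbital); the boron has an empty p orbital); the conjugation is uninterrupted.
π-electron count: 2 × 2 = 4 from the double-bond units + 0 from the BH atom = 4.
A 4n π count (4, n = 1) in a planar conjugated ring means antiaromatic.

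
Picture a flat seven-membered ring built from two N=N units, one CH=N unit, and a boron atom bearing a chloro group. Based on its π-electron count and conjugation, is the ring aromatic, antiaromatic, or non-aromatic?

All ring atoms are sp² and supply a p orbital to the ring (the double-bond atoms are sp², each contributing one p electron; each =N– nitrogen is pyridine-type (lone pair in the sp² plane, one electron in the p orbital); the boron has an empty p orbital); the conjugation is uninterrupted.
Tallying contributions gives 3 × 2 = 6 from the double-bond units + 0 from the B(chloro) atom = 6.
Since 6 = 4·1 + 2, the ring meets the 4n+2 criterion.

Aromatic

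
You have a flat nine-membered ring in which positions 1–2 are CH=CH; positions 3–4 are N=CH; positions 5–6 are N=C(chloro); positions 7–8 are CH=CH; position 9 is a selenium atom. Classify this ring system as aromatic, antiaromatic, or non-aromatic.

All ring atoms are sp² and supply a p orbital to the ring (the double-bond atoms are sp², each contributing one p electron; each sp² =N– keeps its lone pair in-plane and puts one electron into the π system; the selenium donates one lone pair from its p orbital); the conjugation is uninterrupted.
π-electron count: 4 × 2 = 8 from the double-bond units + 2 from the Se atom = 10.
10 = 4(2) + 2, which satisfies Hückel's 4n+2 rule.

Aromatic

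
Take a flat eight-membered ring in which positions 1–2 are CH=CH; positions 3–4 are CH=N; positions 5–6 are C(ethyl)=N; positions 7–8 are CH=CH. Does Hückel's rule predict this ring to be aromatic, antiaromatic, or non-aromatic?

Antiaromatic

All ring atoms are sp² and supply a p orbital to the ring (the double-bond atoms are sp², each contributing one p electron; the doubly-bonded nitrogens are pyridine-type — their lone pairs lie in the ring plane, leaving one electron in the p orbital); the conjugation is uninterrupted.
Tallying contributions gives 4 × 2 = 8 from the 4 double-bond units.
8 is a 4n count (n = 2), so the planar conjugated ring is antiaromatic.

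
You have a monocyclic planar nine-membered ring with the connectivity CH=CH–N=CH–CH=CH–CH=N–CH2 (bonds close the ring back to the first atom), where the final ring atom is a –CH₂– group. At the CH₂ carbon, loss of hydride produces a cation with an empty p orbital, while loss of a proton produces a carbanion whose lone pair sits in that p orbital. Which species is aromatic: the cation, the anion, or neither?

The anion

In both ions every ring atom is sp² and contributes a p orbital, so both rings are fully conjugated.
Cation: 4 × 2 + 0 = 8 π electrons → 4(2), antiaromatic.
Anion: 4 × 2 + 2 = 10 π electrons → 4(2)+2, aromatic.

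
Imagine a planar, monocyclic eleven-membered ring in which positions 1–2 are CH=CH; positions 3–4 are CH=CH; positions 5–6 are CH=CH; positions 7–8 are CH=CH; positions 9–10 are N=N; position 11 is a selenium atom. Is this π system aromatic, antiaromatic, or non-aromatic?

All ring atoms are sp² and supply a p orbital to the ring (the double-bond atoms are sp², each contributing one p electron; each sp² =N– keeps its lone pair in-plane and puts one electron into the π system; the selenium donates one lone pair from its p orbital); the conjugation is uninterrupted.
Tallying contributions gives 5 × 2 = 10 from the double-bond units + 2 from the Se atom = 12.
A 4n π count (12, n = 3) in a planar conjugated ring means antiaromatic.

Antiaromatic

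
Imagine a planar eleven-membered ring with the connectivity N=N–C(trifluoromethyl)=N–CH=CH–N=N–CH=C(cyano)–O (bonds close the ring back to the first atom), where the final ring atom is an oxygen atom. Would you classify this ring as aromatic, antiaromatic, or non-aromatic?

Every ring atom contributes a p orbital perpendicular to the ring (each doubly-bonded ring atom is sp² with one p-orbital electron; the doubly-bonded nitrogens are pyridine-type — their lone pairs lie in the ring plane, leaving one electron in the p orbital; the oxygen donates one lone pair from its p orbital), so the π system is cyclic and fully conjugated.
Tallying contributions gives 5 × 2 = 10 from the double-bond units + 2 from the O atom = 12.
A 4n π count (12, n = 3) in a planar conjugated ring means antiaromatic.

Antiaromatic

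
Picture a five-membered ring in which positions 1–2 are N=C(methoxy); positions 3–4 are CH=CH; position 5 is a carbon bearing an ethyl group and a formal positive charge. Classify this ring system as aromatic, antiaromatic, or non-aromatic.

The p orbitals form a continuous loop: every atom in a ring double bond is sp² and brings one electron to the p orbital; each sp² =N– keeps its lone pair in-plane and puts one electron into the π system; the carbocation has an empty p orbital. The ring is fully conjugated.
π-electron count: 2 × 2 = 4 from the double-bond units + 0 from the C(ethyl)(+) atom = 4.
4 is a 4n count (n = 1), so the planar conjugated ring is antiaromatic.

Antiaromatic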